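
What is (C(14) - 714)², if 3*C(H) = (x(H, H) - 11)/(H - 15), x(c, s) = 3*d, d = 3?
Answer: 4579600/9 ≈ 5.0884e+5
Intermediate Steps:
x(c, s) = 9 (x(c, s) = 3*3 = 9)
C(H) = -2/(3*(-15 + H)) (C(H) = ((9 - 11)/(H - 15))/3 = (-2/(-15 + H))/3 = -2/(3*(-15 + H)))
(C(14) - 714)² = (-2/(-45 + 3*14) - 714)² = (-2/(-45 + 42) - 714)² = (-2/(-3) - 714)² = (-2*(-⅓) - 714)² = (⅔ - 714)² = (-2140/3)² = 4579600/9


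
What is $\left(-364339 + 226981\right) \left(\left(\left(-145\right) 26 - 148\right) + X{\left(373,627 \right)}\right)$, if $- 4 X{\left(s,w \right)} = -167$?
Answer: $\frac{1064867895}{2} \approx 5.3243 \cdot 10^{8}$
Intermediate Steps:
$X{\left(s,w \right)} = \frac{167}{4}$ ($X{\left(s,w \right)} = \left(- \frac{1}{4}\right) \left(-167\right) = \frac{167}{4}$)
$\left(-364339 + 226981\right) \left(\left(\left(-145\right) 26 - 148\right) + X{\left(373,627 \right)}\right) = \left(-364339 + 226981\right) \left(\left(\left(-145\right) 26 - 148\right) + \frac{167}{4}\right) = - 137358 \left(\left(-3770 - 148\right) + \frac{167}{4}\right) = - 137358 \left(-3918 + \frac{167}{4}\right) = \left(-137358\right) \left(- \frac{15505}{4}\right) = \frac{1064867895}{2}$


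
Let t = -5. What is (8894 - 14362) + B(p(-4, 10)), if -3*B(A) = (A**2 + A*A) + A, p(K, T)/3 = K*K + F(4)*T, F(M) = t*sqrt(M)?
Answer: -47720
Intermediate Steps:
F(M) = -5*sqrt(M)
p(K, T) = -30*T + 3*K**2 (p(K, T) = 3*(K*K + (-5*sqrt(4))*T) = 3*(K**2 + (-5*2)*T) = 3*(K**2 - 10*T) = -30*T + 3*K**2)
B(A) = -2*A**2/3 - A/3 (B(A) = -((A**2 + A*A) + A)/3 = -((A**2 + A**2) + A)/3 = -(2*A**2 + A)/3 = -(A + 2*A**2)/3 = -2*A**2/3 - A/3)
(8894 - 14362) + B(p(-4, 10)) = (8894 - 14362) - (-30*10 + 3*(-4)**2)*(1 + 2*(-30*10 + 3*(-4)**2))/3 = -5468 - (-300 + 3*16)*(1 + 2*(-300 + 3*16))/3 = -5468 - (-300 + 48)*(1 + 2*(-300 + 48))/3 = -5468 - 1/3*(-252)*(1 + 2*(-252)) = -5468 - 1/3*(-252)*(1 - 504) = -5468 - 1/3*(-252)*(-503) = -5468 - 42252 = -47720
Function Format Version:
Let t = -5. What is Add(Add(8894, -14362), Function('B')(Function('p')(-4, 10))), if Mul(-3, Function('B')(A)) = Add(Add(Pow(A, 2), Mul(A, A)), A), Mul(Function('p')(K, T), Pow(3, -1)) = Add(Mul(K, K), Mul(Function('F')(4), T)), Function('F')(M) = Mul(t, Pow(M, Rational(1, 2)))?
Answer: -47720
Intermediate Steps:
Function('F')(M) = Mul(-5, Pow(M, Rational(1, 2)))
Function('p')(K, T) = Add(Mul(-30, T), Mul(3, Pow(K, 2))) (Function('p')(K, T) = Mul(3, Add(Mul(K, K), Mul(Mul(-5, Pow(4, Rational(1, 2))), T))) = Mul(3, Add(Pow(K, 2), Mul(Mul(-5, 2), T))) = Mul(3, Add(Pow(K, 2), Mul(-10, T))) = Add(Mul(-30, T), Mul(3, Pow(K, 2))))
Function('B')(A) = Add(Mul(Rational(-2, 3), Pow(A, 2)), Mul(Rational(-1, 3), A)) (Function('B')(A) = Mul(Rational(-1, 3), Add(Add(Pow(A, 2), Mul(A, A)), A)) = Mul(Rational(-1, 3), Add(Add(Pow(A, 2), Pow(A, 2)), A)) = Mul(Rational(-1, 3), Add(Mul(2, Pow(A, 2)), A)) = Mul(Rational(-1, 3), Add(A, Mul(2, Pow(A, 2)))) = Add(Mul(Rational(-2, 3), Pow(A, 2)), Mul(Rational(-1, 3), A)))
Add(Add(8894, -14362), Function('B')(Function('p')(-4, 10))) = Add(Add(8894, -14362), Mul(Rational(-1, 3), Add(Mul(-30, 10), Mul(3, Pow(-4, 2))), Add(1, Mul(2, Add(Mul(-30, 10), Mul(3, Pow(-4, 2))))))) = Add(-5468, Mul(Rational(-1, 3), Add(-300, Mul(3, 16)), Add(1, Mul(2, Add(-300, Mul(3, 16)))))) = Add(-5468, Mul(Rational(-1, 3), Add(-300, 48), Add(1, Mul(2, Add(-300, 48))))) = Add(-5468, Mul(Rational(-1, 3), -252, Add(1, Mul(2, -252)))) = Add(-5468, Mul(Rational(-1, 3), -252, Add(1, -504))) = Add(-5468, Mul(Rational(-1, 3), -252, -503)) = Add(-5468, -42252) = -47720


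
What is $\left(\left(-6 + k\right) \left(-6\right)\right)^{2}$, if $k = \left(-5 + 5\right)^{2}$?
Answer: $1296$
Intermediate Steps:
$k = 0$ ($k = 0^{2} = 0$)
$\left(\left(-6 + k\right) \left(-6\right)\right)^{2} = \left(\left(-6 + 0\right) \left(-6\right)\right)^{2} = \left(\left(-6\right) \left(-6\right)\right)^{2} = 36^{2} = 1296$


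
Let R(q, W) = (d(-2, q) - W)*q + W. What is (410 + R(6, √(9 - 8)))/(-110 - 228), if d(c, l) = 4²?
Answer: -501/338 ≈ -1.4822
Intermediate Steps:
d(c, l) = 16
R(q, W) = W + q*(16 - W) (R(q, W) = (16 - W)*q + W = q*(16 - W) + W = W + q*(16 - W))
(410 + R(6, √(9 - 8)))/(-110 - 228) = (410 + (√(9 - 8) + 16*6 - 1*√(9 - 8)*6))/(-110 - 228) = (410 + (√1 + 96 - 1*√1*6))/(-338) = (410 + (1 + 96 - 1*1*6))*(-1/338) = (410 + (1 + 96 - 6))*(-1/338) = (410 + 91)*(-1/338) = 501*(-1/338) = -501/338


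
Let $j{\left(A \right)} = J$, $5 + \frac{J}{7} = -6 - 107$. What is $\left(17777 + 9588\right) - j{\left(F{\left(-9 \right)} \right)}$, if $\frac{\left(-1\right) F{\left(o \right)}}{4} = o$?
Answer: $28191$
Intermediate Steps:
$F{\left(o \right)} = - 4 o$
$J = -826$ ($J = -35 + 7 \left(-6 - 107\right) = -35 + 7 \left(-113\right) = -35 - 791 = -826$)
$j{\left(A \right)} = -826$
$\left(17777 + 9588\right) - j{\left(F{\left(-9 \right)} \right)} = \left(17777 + 9588\right) - -826 = 27365 + 826 = 28191$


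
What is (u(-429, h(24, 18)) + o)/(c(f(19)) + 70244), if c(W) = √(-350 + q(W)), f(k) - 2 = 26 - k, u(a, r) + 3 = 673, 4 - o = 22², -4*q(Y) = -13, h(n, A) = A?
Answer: 53385440/19736879531 - 380*I*√1387/19736879531 ≈ 0.0027049 - 7.1704e-7*I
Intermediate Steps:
q(Y) = 13/4 (q(Y) = -¼*(-13) = 13/4)
o = -480 (o = 4 - 1*22² = 4 - 1*484 = 4 - 484 = -480)
u(a, r) = 670 (u(a, r) = -3 + 673 = 670)
f(k) = 28 - k (f(k) = 2 + (26 - k) = 28 - k)
c(W) = I*√1387/2 (c(W) = √(-350 + 13/4) = √(-1387/4) = I*√1387/2)
(u(-429, h(24, 18)) + o)/(c(f(19)) + 70244) = (670 - 480)/(I*√1387/2 + 70244) = 190/(70244 + I*√1387/2)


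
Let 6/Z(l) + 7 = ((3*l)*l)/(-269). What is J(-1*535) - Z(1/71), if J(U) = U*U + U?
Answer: 1355918234157/4746103 ≈ 2.8569e+5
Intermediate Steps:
Z(l) = 6/(-7 - 3*l**2/269) (Z(l) = 6/(-7 + ((3*l)*l)/(-269)) = 6/(-7 + (3*l**2)*(-1/269)) = 6/(-7 - 3*l**2/269))
J(U) = U + U**2 (J(U) = U**2 + U = U + U**2)
J(-1*535) - Z(1/71) = (-1*535)*(1 - 1*535) - (-1614)/(1883 + 3*(1/71)**2) = -535*(1 - 535) - (-1614)/(1883 + 3*(1/71)**2) = -535*(-534) - (-1614)/(1883 + 3*(1/5041)) = 285690 - (-1614)/(1883 + 3/5041) = 285690 - (-1614)/9492206/5041 = 285690 - (-1614)*5041/9492206 = 285690 - 1*(-4068087/4746103) = 285690 + 4068087/4746103 = 1355918234157/4746103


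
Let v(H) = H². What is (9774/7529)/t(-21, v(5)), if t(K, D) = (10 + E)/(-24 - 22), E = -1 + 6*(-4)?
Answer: 149868/37645 ≈ 3.9811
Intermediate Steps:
E = -25 (E = -1 - 24 = -25)
t(K, D) = 15/46 (t(K, D) = (10 - 25)/(-24 - 22) = -15/(-46) = -15*(-1/46) = 15/46)
(9774/7529)/t(-21, v(5)) = (9774/7529)/(15/46) = (9774*(1/7529))*(46/15) = (9774/7529)*(46/15) = 149868/37645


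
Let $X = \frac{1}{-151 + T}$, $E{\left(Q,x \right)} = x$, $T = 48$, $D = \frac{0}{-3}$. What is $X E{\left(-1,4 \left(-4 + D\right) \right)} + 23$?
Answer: $\frac{2385}{103} \approx 23.155$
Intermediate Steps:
$D = 0$ ($D = 0 \left(- \frac{1}{3}\right) = 0$)
$X = - \frac{1}{103}$ ($X = \frac{1}{-151 + 48} = \frac{1}{-103} = - \frac{1}{103} \approx -0.0097087$)
$X E{\left(-1,4 \left(-4 + D\right) \right)} + 23 = - \frac{4 \left(-4 + 0\right)}{103} + 23 = - \frac{4 \left(-4\right)}{103} + 23 = \left(- \frac{1}{103}\right) \left(-16\right) + 23 = \frac{16}{103} + 23 = \frac{2385}{103}$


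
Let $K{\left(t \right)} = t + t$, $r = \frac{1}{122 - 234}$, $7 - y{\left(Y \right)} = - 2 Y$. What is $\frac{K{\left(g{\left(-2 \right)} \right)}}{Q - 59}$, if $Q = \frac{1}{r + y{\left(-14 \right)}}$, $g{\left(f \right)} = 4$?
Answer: $- \frac{18824}{138939} \approx -0.13548$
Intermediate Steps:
$y{\left(Y \right)} = 7 + 2 Y$ ($y{\left(Y \right)} = 7 - - 2 Y = 7 + 2 Y$)
$r = - \frac{1}{112}$ ($r = \frac{1}{-112} = - \frac{1}{112} \approx -0.0089286$)
$K{\left(t \right)} = 2 t$
$Q = - \frac{112}{2353}$ ($Q = \frac{1}{- \frac{1}{112} + \left(7 + 2 \left(-14\right)\right)} = \frac{1}{- \frac{1}{112} + \left(7 - 28\right)} = \frac{1}{- \frac{1}{112} - 21} = \frac{1}{- \frac{2353}{112}} = - \frac{112}{2353} \approx -0.047599$)
$\frac{K{\left(g{\left(-2 \right)} \right)}}{Q - 59} = \frac{2 \cdot 4}{- \frac{112}{2353} - 59} = \frac{1}{- \frac{138939}{2353}} \cdot 8 = \left(- \frac{2353}{138939}\right) 8 = - \frac{18824}{138939}$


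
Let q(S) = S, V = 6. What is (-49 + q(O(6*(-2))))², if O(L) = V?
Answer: 1849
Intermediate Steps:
O(L) = 6
(-49 + q(O(6*(-2))))² = (-49 + 6)² = (-43)² = 1849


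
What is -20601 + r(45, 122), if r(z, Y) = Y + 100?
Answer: -20379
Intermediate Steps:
r(z, Y) = 100 + Y
-20601 + r(45, 122) = -20601 + (100 + 122) = -20601 + 222 = -20379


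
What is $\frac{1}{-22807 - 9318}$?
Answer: $- \frac{1}{32125} \approx -3.1128 \cdot 10^{-5}$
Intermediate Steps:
$\frac{1}{-22807 - 9318} = \frac{1}{-32125} = - \frac{1}{32125}$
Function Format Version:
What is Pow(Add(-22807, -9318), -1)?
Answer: Rational(-1, 32125) ≈ -3.1128e-5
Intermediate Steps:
Pow(Add(-22807, -9318), -1) = Pow(-32125, -1) = Rational(-1, 32125)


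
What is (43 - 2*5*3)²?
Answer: 169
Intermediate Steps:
(43 - 2*5*3)² = (43 - 10*3)² = (43 - 30)² = 13² = 169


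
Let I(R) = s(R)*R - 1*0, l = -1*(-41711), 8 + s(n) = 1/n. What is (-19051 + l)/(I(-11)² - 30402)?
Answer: -22660/22481 ≈ -1.0080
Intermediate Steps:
s(n) = -8 + 1/n
l = 41711
I(R) = R*(-8 + 1/R) (I(R) = (-8 + 1/R)*R - 1*0 = R*(-8 + 1/R) + 0 = R*(-8 + 1/R))
(-19051 + l)/(I(-11)² - 30402) = (-19051 + 41711)/((1 - 8*(-11))² - 30402) = 22660/((1 + 88)² - 30402) = 22660/(89² - 30402) = 22660/(7921 - 30402) = 22660/(-22481) = 22660*(-1/22481) = -22660/22481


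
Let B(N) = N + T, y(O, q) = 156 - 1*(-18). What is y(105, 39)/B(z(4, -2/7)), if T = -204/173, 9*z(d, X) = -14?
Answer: -135459/2129 ≈ -63.626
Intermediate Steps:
z(d, X) = -14/9 (z(d, X) = (⅑)*(-14) = -14/9)
T = -204/173 (T = -204*1/173 = -204/173 ≈ -1.1792)
y(O, q) = 174 (y(O, q) = 156 + 18 = 174)
B(N) = -204/173 + N (B(N) = N - 204/173 = -204/173 + N)
y(105, 39)/B(z(4, -2/7)) = 174/(-204/173 - 14/9) = 174/(-4258/1557) = 174*(-1557/4258) = -135459/2129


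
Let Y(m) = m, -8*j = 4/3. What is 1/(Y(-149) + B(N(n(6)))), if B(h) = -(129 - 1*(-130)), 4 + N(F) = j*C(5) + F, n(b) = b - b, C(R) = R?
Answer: -1/408 ≈ -0.0024510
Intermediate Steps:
j = -⅙ (j = -1/(2*3) = -⅛*4/3 = -⅙ ≈ -0.16667)
n(b) = 0
N(F) = -29/6 + F (N(F) = -4 + (-⅙*5 + F) = -4 + (-⅚ + F) = -29/6 + F)
B(h) = -259 (B(h) = -(129 + 130) = -1*259 = -259)
1/(Y(-149) + B(N(n(6)))) = 1/(-149 - 259) = 1/(-408) = -1/408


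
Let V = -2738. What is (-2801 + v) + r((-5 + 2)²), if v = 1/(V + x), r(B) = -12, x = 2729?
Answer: -25318/9 ≈ -2813.1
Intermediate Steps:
v = -⅑ (v = 1/(-2738 + 2729) = 1/(-9) = -⅑ ≈ -0.11111)
(-2801 + v) + r((-5 + 2)²) = (-2801 - ⅑) - 12 = -25210/9 - 12 = -25318/9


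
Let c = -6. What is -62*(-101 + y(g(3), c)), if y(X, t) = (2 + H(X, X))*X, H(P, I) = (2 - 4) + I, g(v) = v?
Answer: 5704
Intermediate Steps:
H(P, I) = -2 + I
y(X, t) = X² (y(X, t) = (2 + (-2 + X))*X = X*X = X²)
-62*(-101 + y(g(3), c)) = -62*(-101 + 3²) = -62*(-101 + 9) = -62*(-92) = 5704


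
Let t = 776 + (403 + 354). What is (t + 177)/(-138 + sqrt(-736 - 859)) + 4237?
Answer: 87211463/20639 - 1710*I*sqrt(1595)/20639 ≈ 4225.6 - 3.3089*I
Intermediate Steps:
t = 1533 (t = 776 + 757 = 1533)
(t + 177)/(-138 + sqrt(-736 - 859)) + 4237 = (1533 + 177)/(-138 + sqrt(-736 - 859)) + 4237 = 1710/(-138 + sqrt(-1595)) + 4237 = 1710/(-138 + I*sqrt(1595)) + 4237 = 4237 + 1710/(-138 + I*sqrt(1595))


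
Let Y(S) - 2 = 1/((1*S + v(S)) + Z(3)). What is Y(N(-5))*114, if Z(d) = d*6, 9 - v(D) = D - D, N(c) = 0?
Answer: 2090/9 ≈ 232.22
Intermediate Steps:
v(D) = 9 (v(D) = 9 - (D - D) = 9 - 1*0 = 9 + 0 = 9)
Z(d) = 6*d
Y(S) = 2 + 1/(27 + S) (Y(S) = 2 + 1/((1*S + 9) + 6*3) = 2 + 1/((S + 9) + 18) = 2 + 1/((9 + S) + 18) = 2 + 1/(27 + S))
Y(N(-5))*114 = ((55 + 2*0)/(27 + 0))*114 = ((55 + 0)/27)*114 = ((1/27)*55)*114 = (55/27)*114 = 2090/9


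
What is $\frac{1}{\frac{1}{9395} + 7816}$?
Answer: $\frac{9395}{73431321} \approx 0.00012794$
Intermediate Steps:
$\frac{1}{\frac{1}{9395} + 7816} = \frac{1}{\frac{73431321}{9395}} = \frac{9395}{73431321}$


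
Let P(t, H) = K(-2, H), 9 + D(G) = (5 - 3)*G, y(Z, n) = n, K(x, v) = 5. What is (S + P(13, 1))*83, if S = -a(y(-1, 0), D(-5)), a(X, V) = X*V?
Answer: 415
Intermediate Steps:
D(G) = -9 + 2*G (D(G) = -9 + (5 - 3)*G = -9 + 2*G)
a(X, V) = V*X
P(t, H) = 5
S = 0 (S = -(-9 + 2*(-5))*0 = -(-9 - 10)*0 = -(-19)*0 = -1*0 = 0)
(S + P(13, 1))*83 = (0 + 5)*83 = 5*83 = 415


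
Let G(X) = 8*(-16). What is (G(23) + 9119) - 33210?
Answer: -24219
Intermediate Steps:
G(X) = -128
(G(23) + 9119) - 33210 = (-128 + 9119) - 33210 = 8991 - 33210 = -24219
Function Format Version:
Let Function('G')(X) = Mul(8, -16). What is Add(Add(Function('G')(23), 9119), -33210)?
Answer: -24219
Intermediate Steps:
Function('G')(X) = -128
Add(Add(Function('G')(23), 9119), -33210) = Add(Add(-128, 9119), -33210) = Add(8991, -33210) = -24219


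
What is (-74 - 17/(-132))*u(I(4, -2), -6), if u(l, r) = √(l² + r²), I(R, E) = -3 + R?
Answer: -9751*√37/132 ≈ -449.34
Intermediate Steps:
(-74 - 17/(-132))*u(I(4, -2), -6) = (-74 - 17/(-132))*√((-3 + 4)² + (-6)²) = (-74 - 17*(-1/132))*√(1² + 36) = (-74 + 17/132)*√(1 + 36) = -9751*√37/132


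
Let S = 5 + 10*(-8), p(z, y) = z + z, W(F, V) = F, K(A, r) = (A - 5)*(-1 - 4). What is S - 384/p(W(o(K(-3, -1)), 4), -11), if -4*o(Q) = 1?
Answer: 693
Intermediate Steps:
K(A, r) = 25 - 5*A (K(A, r) = (-5 + A)*(-5) = 25 - 5*A)
o(Q) = -¼ (o(Q) = -¼*1 = -¼)
p(z, y) = 2*z
S = -75 (S = 5 - 80 = -75)
S - 384/p(W(o(K(-3, -1)), 4), -11) = -75 - 384/(2*(-¼)) = -75 - 384/(-½) = -75 - 2*(-384) = -75 + 768 = 693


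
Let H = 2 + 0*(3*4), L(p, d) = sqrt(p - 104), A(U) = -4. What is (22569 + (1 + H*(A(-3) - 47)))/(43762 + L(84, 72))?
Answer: 122905577/239389083 - 5617*I*sqrt(5)/239389083 ≈ 0.51341 - 5.2467e-5*I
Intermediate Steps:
L(p, d) = sqrt(-104 + p)
H = 2 (H = 2 + 0*12 = 2 + 0 = 2)
(22569 + (1 + H*(A(-3) - 47)))/(43762 + L(84, 72)) = (22569 + (1 + 2*(-4 - 47)))/(43762 + sqrt(-104 + 84)) = (22569 + (1 + 2*(-51)))/(43762 + sqrt(-20)) = (22569 + (1 - 102))/(43762 + 2*I*sqrt(5)) = (22569 - 101)/(43762 + 2*I*sqrt(5)) = 22468/(43762 + 2*I*sqrt(5))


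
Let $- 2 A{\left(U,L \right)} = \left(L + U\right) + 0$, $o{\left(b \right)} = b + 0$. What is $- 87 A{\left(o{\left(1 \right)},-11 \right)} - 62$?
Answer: $-497$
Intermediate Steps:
$o{\left(b \right)} = b$
$A{\left(U,L \right)} = - \frac{L}{2} - \frac{U}{2}$ ($A{\left(U,L \right)} = - \frac{\left(L + U\right) + 0}{2} = - \frac{L + U}{2} = - \frac{L}{2} - \frac{U}{2}$)
$- 87 A{\left(o{\left(1 \right)},-11 \right)} - 62 = - 87 \left(\left(- \frac{1}{2}\right) \left(-11\right) - \frac{1}{2}\right) - 62 = - 87 \left(\frac{11}{2} - \frac{1}{2}\right) - 62 = \left(-87\right) 5 - 62 = -435 - 62 = -497$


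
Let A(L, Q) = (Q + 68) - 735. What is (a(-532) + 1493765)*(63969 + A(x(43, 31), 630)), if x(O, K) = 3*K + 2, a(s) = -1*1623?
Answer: 95395622344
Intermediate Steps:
a(s) = -1623
x(O, K) = 2 + 3*K
A(L, Q) = -667 + Q (A(L, Q) = (68 + Q) - 735 = -667 + Q)
(a(-532) + 1493765)*(63969 + A(x(43, 31), 630)) = (-1623 + 1493765)*(63969 + (-667 + 630)) = 1492142*(63969 - 37) = 1492142*63932 = 95395622344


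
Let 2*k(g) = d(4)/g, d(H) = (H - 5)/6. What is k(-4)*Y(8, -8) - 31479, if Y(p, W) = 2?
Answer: -755495/24 ≈ -31479.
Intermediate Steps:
d(H) = -⅚ + H/6 (d(H) = (-5 + H)/6 = -⅚ + H/6)
k(g) = -1/(12*g) (k(g) = ((-⅚ + (⅙)*4)/g)/2 = ((-⅚ + ⅔)/g)/2 = (-1/(6*g))/2 = -1/(12*g))
k(-4)*Y(8, -8) - 31479 = -1/12/(-4)*2 - 31479 = -1/12*(-¼)*2 - 31479 = (1/48)*2 - 31479 = 1/24 - 31479 = -755495/24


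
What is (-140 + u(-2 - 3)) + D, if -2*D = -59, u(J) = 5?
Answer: -211/2 ≈ -105.50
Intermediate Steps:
D = 59/2 (D = -1/2*(-59) = 59/2 ≈ 29.500)
(-140 + u(-2 - 3)) + D = (-140 + 5) + 59/2 = -135 + 59/2 = -211/2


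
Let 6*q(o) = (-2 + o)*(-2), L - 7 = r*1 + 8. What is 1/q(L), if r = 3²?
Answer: -3/22 ≈ -0.13636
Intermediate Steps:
r = 9
L = 24 (L = 7 + (9*1 + 8) = 7 + (9 + 8) = 7 + 17 = 24)
q(o) = ⅔ - o/3 (q(o) = ((-2 + o)*(-2))/6 = (4 - 2*o)/6 = ⅔ - o/3)
1/q(L) = 1/(⅔ - ⅓*24) = 1/(⅔ - 8) = 1/(-22/3) = -3/22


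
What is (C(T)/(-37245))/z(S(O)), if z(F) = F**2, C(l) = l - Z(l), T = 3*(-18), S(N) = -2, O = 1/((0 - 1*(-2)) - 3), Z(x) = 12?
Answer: 11/24830 ≈ 0.00044301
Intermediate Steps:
O = -1 (O = 1/((0 + 2) - 3) = 1/(2 - 3) = 1/(-1) = -1)
T = -54
C(l) = -12 + l (C(l) = l - 1*12 = l - 12 = -12 + l)
(C(T)/(-37245))/z(S(O)) = ((-12 - 54)/(-37245))/((-2)**2) = -66*(-1/37245)/4 = (22/12415)*(1/4) = 11/24830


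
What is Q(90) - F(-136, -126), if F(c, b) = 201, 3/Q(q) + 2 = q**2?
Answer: -1627695/8098 ≈ -201.00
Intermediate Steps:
Q(q) = 3/(-2 + q**2)
Q(90) - F(-136, -126) = 3/(-2 + 90**2) - 1*201 = 3/(-2 + 8100) - 201 = 3/8098 - 201 = -1627695/8098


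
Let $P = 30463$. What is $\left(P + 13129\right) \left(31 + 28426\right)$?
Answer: $1240497544$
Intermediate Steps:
$\left(P + 13129\right) \left(31 + 28426\right) = \left(30463 + 13129\right) \left(31 + 28426\right) = 43592 \cdot 28457 = 1240497544$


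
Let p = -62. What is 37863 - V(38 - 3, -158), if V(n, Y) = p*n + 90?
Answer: 39943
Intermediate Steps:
V(n, Y) = 90 - 62*n (V(n, Y) = -62*n + 90 = 90 - 62*n)
37863 - V(38 - 3, -158) = 37863 - (90 - 62*(38 - 3)) = 37863 - (90 - 62*35) = 37863 - (90 - 2170) = 37863 - 1*(-2080) = 37863 + 2080 = 39943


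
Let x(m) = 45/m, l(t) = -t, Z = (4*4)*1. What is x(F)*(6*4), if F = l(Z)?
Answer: -135/2 ≈ -67.500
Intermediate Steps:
Z = 16 (Z = 16*1 = 16)
F = -16 (F = -1*16 = -16)
x(F)*(6*4) = (45/(-16))*(6*4) = (45*(-1/16))*24 = -45/16*24 = -135/2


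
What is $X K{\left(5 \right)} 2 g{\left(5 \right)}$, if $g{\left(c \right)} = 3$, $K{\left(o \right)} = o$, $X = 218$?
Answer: $6540$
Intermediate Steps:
$X K{\left(5 \right)} 2 g{\left(5 \right)} = 218 \cdot 5 \cdot 2 \cdot 3 = 218 \cdot 10 \cdot 3 = 218 \cdot 30 = 6540$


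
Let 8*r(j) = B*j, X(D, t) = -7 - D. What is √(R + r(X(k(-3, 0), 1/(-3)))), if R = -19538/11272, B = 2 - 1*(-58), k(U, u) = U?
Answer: I*√251998241/2818 ≈ 5.6332*I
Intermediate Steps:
B = 60 (B = 2 + 58 = 60)
R = -9769/5636 (R = -19538*1/11272 = -9769/5636 ≈ -1.7333)
r(j) = 15*j/2 (r(j) = (60*j)/8 = 15*j/2)
√(R + r(X(k(-3, 0), 1/(-3)))) = √(-9769/5636 + 15*(-7 - 1*(-3))/2) = √(-9769/5636 + 15*(-7 + 3)/2) = √(-9769/5636 + (15/2)*(-4)) = √(-9769/5636 - 30) = √(-178849/5636) = I*√251998241/2818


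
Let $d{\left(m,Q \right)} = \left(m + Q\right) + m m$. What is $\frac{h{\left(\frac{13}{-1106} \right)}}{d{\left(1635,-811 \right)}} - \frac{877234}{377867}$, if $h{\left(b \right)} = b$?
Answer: $- \frac{16114397364147}{6941248261318} \approx -2.3215$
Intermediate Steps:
$d{\left(m,Q \right)} = Q + m + m^{2}$ ($d{\left(m,Q \right)} = \left(Q + m\right) + m^{2} = Q + m + m^{2}$)
$\frac{h{\left(\frac{13}{-1106} \right)}}{d{\left(1635,-811 \right)}} - \frac{877234}{377867} = \frac{13 \frac{1}{-1106}}{-811 + 1635 + 1635^{2}} - \frac{877234}{377867} = \frac{13 \left(- \frac{1}{1106}\right)}{-811 + 1635 + 2673225} - \frac{877234}{377867} = - \frac{13}{1106 \cdot 2674049} - \frac{877234}{377867} = \left(- \frac{13}{1106}\right) \frac{1}{2674049} - \frac{877234}{377867} = - \frac{13}{2957498194} - \frac{877234}{377867} = - \frac{16114397364147}{6941248261318}$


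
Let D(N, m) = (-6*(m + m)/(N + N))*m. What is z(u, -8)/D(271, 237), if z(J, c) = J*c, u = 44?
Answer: 47696/168507 ≈ 0.28305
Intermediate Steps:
D(N, m) = -6*m²/N (D(N, m) = (-6*m/N)*m = -6*m²/N)
z(u, -8)/D(271, 237) = (44*(-8))/((-6*237²/271)) = -352/((-6*1/271*56169)) = -352/(-337014/271) = -352*(-271/337014) = 47696/168507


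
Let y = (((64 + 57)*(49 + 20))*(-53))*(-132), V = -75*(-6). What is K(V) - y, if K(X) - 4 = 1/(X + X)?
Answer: -52568639999/900 ≈ -5.8410e+7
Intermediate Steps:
V = 450
K(X) = 4 + 1/(2*X) (K(X) = 4 + 1/(X + X) = 4 + 1/(2*X))
y = 58409604 (y = ((121*69)*(-53))*(-132) = (8349*(-53))*(-132) = -442497*(-132) = 58409604)
K(V) - y = (4 + (½)/450) - 1*58409604 = (4 + (½)*(1/450)) - 58409604 = (4 + 1/900) - 58409604 = 3601/900 - 58409604 = -52568639999/900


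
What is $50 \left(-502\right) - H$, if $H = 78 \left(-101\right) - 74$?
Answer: $-17148$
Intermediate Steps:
$H = -7952$ ($H = -7878 - 74 = -7952$)
$50 \left(-502\right) - H = 50 \left(-502\right) - -7952 = -25100 + 7952 = -17148$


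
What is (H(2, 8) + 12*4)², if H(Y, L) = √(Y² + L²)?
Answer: 2372 + 192*√17 ≈ 3163.6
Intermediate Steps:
H(Y, L) = √(L² + Y²)
(H(2, 8) + 12*4)² = (√(8² + 2²) + 12*4)² = (√(64 + 4) + 48)² = (√68 + 48)² = (2*√17 + 48)² = (48 + 2*√17)²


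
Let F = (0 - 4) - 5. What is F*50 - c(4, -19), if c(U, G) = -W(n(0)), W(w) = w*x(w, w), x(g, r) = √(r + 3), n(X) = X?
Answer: -450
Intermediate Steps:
F = -9 (F = -4 - 5 = -9)
x(g, r) = √(3 + r)
W(w) = w*√(3 + w)
c(U, G) = 0 (c(U, G) = -0*√(3 + 0) = -0*√3 = -1*0 = 0)
F*50 - c(4, -19) = -9*50 - 1*0 = -450 + 0 = -450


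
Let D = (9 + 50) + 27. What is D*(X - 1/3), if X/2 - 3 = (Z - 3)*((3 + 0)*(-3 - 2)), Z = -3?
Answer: 47902/3 ≈ 15967.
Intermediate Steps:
D = 86 (D = 59 + 27 = 86)
X = 186 (X = 6 + 2*((-3 - 3)*((3 + 0)*(-3 - 2))) = 6 + 2*(-18*(-5)) = 6 + 2*(-6*(-15)) = 6 + 2*90 = 6 + 180 = 186)
D*(X - 1/3) = 86*(186 - 1/3) = 86*(186 - 1*⅓) = 86*(186 - ⅓) = 86*(557/3) = 47902/3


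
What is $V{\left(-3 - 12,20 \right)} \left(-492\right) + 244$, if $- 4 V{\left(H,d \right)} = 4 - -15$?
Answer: $2581$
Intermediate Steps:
$V{\left(H,d \right)} = - \frac{19}{4}$ ($V{\left(H,d \right)} = - \frac{4 - -15}{4} = - \frac{4 + 15}{4} = \left(- \frac{1}{4}\right) 19 = - \frac{19}{4}$)
$V{\left(-3 - 12,20 \right)} \left(-492\right) + 244 = \left(- \frac{19}{4}\right) \left(-492\right) + 244 = 2337 + 244 = 2581$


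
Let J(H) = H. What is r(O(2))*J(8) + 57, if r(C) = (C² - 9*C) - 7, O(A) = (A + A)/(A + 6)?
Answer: -33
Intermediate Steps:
O(A) = 2*A/(6 + A) (O(A) = (2*A)/(6 + A) = 2*A/(6 + A))
r(C) = -7 + C² - 9*C
r(O(2))*J(8) + 57 = (-7 + (2*2/(6 + 2))² - 18*2/(6 + 2))*8 + 57 = (-7 + (2*2/8)² - 18*2/8)*8 + 57 = (-7 + (2*2*(⅛))² - 18*2/8)*8 + 57 = (-7 + (½)² - 9*½)*8 + 57 = (-7 + ¼ - 9/2)*8 + 57 = -45/4*8 + 57 = -90 + 57 = -33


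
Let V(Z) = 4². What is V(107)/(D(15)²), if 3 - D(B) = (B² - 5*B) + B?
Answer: 4/6561 ≈ 0.00060966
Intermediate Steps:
V(Z) = 16
D(B) = 3 - B² + 4*B (D(B) = 3 - ((B² - 5*B) + B) = 3 - (B² - 4*B) = 3 + (-B² + 4*B) = 3 - B² + 4*B)
V(107)/(D(15)²) = 16/((3 - 1*15² + 4*15)²) = 16/((3 - 1*225 + 60)²) = 16/((3 - 225 + 60)²) = 16/((-162)²) = 16/26244 = 16*(1/26244) = 4/6561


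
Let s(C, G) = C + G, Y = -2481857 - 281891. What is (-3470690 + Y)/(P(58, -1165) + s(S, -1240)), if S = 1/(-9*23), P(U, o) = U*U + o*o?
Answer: -645264333/140692621 ≈ -4.5863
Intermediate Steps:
P(U, o) = U² + o²
Y = -2763748
S = -1/207 (S = 1/(-207) = -1/207 ≈ -0.0048309)
(-3470690 + Y)/(P(58, -1165) + s(S, -1240)) = (-3470690 - 2763748)/((58² + (-1165)²) + (-1/207 - 1240)) = -6234438/((3364 + 1357225) - 256681/207) = -6234438/(1360589 - 256681/207) = -6234438/281385242/207 = -6234438*207/281385242 = -645264333/140692621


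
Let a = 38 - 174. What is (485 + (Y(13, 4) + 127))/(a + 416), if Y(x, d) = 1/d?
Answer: 2449/1120 ≈ 2.1866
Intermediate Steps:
a = -136
(485 + (Y(13, 4) + 127))/(a + 416) = (485 + (1/4 + 127))/(-136 + 416) = (485 + (¼ + 127))/280 = (485 + 509/4)*(1/280) = (2449/4)*(1/280) = 2449/1120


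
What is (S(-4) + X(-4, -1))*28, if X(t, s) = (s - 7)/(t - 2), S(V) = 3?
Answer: 364/3 ≈ 121.33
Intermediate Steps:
X(t, s) = (-7 + s)/(-2 + t)
(S(-4) + X(-4, -1))*28 = (3 + (-7 - 1)/(-2 - 4))*28 = (3 - 8/(-6))*28 = (3 - ⅙*(-8))*28 = (3 + 4/3)*28 = (13/3)*28 = 364/3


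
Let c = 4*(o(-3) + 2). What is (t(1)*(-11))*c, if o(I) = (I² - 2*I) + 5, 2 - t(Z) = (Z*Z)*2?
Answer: 0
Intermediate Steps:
t(Z) = 2 - 2*Z² (t(Z) = 2 - Z*Z*2 = 2 - Z²*2 = 2 - 2*Z²)
o(I) = 5 + I² - 2*I
c = 88 (c = 4*((5 + (-3)² - 2*(-3)) + 2) = 4*((5 + 9 + 6) + 2) = 4*(20 + 2) = 4*22 = 88)
(t(1)*(-11))*c = ((2 - 2*1²)*(-11))*88 = ((2 - 2*1)*(-11))*88 = ((2 - 2)*(-11))*88 = (0*(-11))*88 = 0*88 = 0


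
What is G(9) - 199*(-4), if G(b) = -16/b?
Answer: 7148/9 ≈ 794.22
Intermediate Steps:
G(9) - 199*(-4) = -16/9 - 199*(-4) = -16*1/9 + 796 = -16/9 + 796 = 7148/9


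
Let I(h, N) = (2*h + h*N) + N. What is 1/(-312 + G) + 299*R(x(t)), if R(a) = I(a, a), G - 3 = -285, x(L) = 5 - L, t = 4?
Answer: 710423/594 ≈ 1196.0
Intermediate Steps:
G = -282 (G = 3 - 285 = -282)
I(h, N) = N + 2*h + N*h (I(h, N) = (2*h + N*h) + N = N + 2*h + N*h)
R(a) = a**2 + 3*a (R(a) = a + 2*a + a*a = a + 2*a + a**2 = a**2 + 3*a)
1/(-312 + G) + 299*R(x(t)) = 1/(-312 - 282) + 299*((5 - 1*4)*(3 + (5 - 1*4))) = 1/(-594) + 299*((5 - 4)*(3 + (5 - 4))) = -1/594 + 299*(1*(3 + 1)) = -1/594 + 299*(1*4) = -1/594 + 299*4 = -1/594 + 1196 = 710423/594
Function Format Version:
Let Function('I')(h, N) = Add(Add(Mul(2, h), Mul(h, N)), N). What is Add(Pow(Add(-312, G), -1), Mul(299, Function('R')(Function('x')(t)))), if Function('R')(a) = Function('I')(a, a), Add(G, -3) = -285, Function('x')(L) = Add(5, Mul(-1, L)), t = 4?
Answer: Rational(710423, 594) ≈ 1196.0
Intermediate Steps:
G = -282 (G = Add(3, -285) = -282)
Function('I')(h, N) = Add(N, Mul(2, h), Mul(N, h)) (Function('I')(h, N) = Add(Add(Mul(2, h), Mul(N, h)), N) = Add(N, Mul(2, h), Mul(N, h)))
Function('R')(a) = Add(Pow(a, 2), Mul(3, a)) (Function('R')(a) = Add(a, Mul(2, a), Mul(a, a)) = Add(a, Mul(2, a), Pow(a, 2)) = Add(Pow(a, 2), Mul(3, a)))
Add(Pow(Add(-312, G), -1), Mul(299, Function('R')(Function('x')(t)))) = Add(Pow(Add(-312, -282), -1), Mul(299, Mul(Add(5, Mul(-1, 4)), Add(3, Add(5, Mul(-1, 4)))))) = Add(Pow(-594, -1), Mul(299, Mul(Add(5, -4), Add(3, Add(5, -4))))) = Add(Rational(-1, 594), Mul(299, Mul(1, Add(3, 1)))) = Add(Rational(-1, 594), Mul(299, Mul(1, 4))) = Add(Rational(-1, 594), Mul(299, 4)) = Add(Rational(-1, 594), 1196) = Rational(710423, 594)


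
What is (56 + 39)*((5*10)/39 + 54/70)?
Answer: 53257/273 ≈ 195.08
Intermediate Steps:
(56 + 39)*((5*10)/39 + 54/70) = 95*(50*(1/39) + 54*(1/70)) = 95*(50/39 + 27/35) = 95*(2803/1365) = 53257/273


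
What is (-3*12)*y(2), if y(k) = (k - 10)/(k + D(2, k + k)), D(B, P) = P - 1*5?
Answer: 288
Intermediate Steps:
D(B, P) = -5 + P (D(B, P) = P - 5 = -5 + P)
y(k) = (-10 + k)/(-5 + 3*k) (y(k) = (k - 10)/(k + (-5 + (k + k))) = (-10 + k)/(k + (-5 + 2*k)) = (-10 + k)/(-5 + 3*k))
(-3*12)*y(2) = (-3*12)*((-10 + 2)/(-5 + 3*2)) = -36*(-8)/(-5 + 6) = -36*(-8)/1 = -36*(-8) = 288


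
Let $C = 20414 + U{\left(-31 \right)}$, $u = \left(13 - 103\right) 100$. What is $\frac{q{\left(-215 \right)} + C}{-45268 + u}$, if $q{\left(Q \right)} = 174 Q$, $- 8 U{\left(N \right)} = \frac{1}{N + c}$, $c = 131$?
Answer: $\frac{13596801}{43414400} \approx 0.31319$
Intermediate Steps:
$u = -9000$ ($u = \left(-90\right) 100 = -9000$)
$U{\left(N \right)} = - \frac{1}{8 \left(131 + N\right)}$ ($U{\left(N \right)} = - \frac{1}{8 \left(N + 131\right)} = - \frac{1}{8 \left(131 + N\right)}$)
$C = \frac{16331199}{800}$ ($C = 20414 - \frac{1}{1048 + 8 \left(-31\right)} = 20414 - \frac{1}{1048 - 248} = 20414 - \frac{1}{800} = \frac{16331199}{800} \approx 20414.0$)
$\frac{q{\left(-215 \right)} + C}{-45268 + u} = \frac{174 \left(-215\right) + \frac{16331199}{800}}{-45268 - 9000} = \frac{-37410 + \frac{16331199}{800}}{-54268} = \left(- \frac{13596801}{800}\right) \left(- \frac{1}{54268}\right) = \frac{13596801}{43414400}$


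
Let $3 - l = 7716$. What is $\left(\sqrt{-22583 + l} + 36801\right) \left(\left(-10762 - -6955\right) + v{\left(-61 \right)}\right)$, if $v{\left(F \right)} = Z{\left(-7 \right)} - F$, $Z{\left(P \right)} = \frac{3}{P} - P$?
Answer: $- \frac{963302976}{7} - \frac{52352 i \sqrt{7574}}{7} \approx -1.3761 \cdot 10^{8} - 6.5088 \cdot 10^{5} i$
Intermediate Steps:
$Z{\left(P \right)} = - P + \frac{3}{P}$
$v{\left(F \right)} = \frac{46}{7} - F$ ($v{\left(F \right)} = \left(\left(-1\right) \left(-7\right) + \frac{3}{-7}\right) - F = \left(7 + 3 \left(- \frac{1}{7}\right)\right) - F = \left(7 - \frac{3}{7}\right) - F = \frac{46}{7} - F$)
$l = -7713$ ($l = 3 - 7716 = -7713$)
$\left(\sqrt{-22583 + l} + 36801\right) \left(\left(-10762 - -6955\right) + v{\left(-61 \right)}\right) = \left(\sqrt{-22583 - 7713} + 36801\right) \left(\left(-10762 - -6955\right) + \left(\frac{46}{7} - -61\right)\right) = \left(\sqrt{-30296} + 36801\right) \left(\left(-10762 + 6955\right) + \left(\frac{46}{7} + 61\right)\right) = \left(2 i \sqrt{7574} + 36801\right) \left(-3807 + \frac{473}{7}\right) = \left(36801 + 2 i \sqrt{7574}\right) \left(- \frac{26176}{7}\right) = - \frac{963302976}{7} - \frac{52352 i \sqrt{7574}}{7}$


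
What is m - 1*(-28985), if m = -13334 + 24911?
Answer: 40562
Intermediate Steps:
m = 11577
m - 1*(-28985) = 11577 - 1*(-28985) = 11577 + 28985 = 40562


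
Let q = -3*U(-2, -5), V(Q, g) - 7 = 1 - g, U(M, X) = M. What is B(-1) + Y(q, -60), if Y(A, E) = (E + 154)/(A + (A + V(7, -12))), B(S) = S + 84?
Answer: 1375/16 ≈ 85.938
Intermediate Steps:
B(S) = 84 + S
V(Q, g) = 8 - g (V(Q, g) = 7 + (1 - g) = 8 - g)
q = 6 (q = -3*(-2) = 6)
Y(A, E) = (154 + E)/(20 + 2*A) (Y(A, E) = (E + 154)/(A + (A + (8 - 1*(-12)))) = (154 + E)/(A + (A + (8 + 12))) = (154 + E)/(A + (A + 20)) = (154 + E)/(A + (20 + A)) = (154 + E)/(20 + 2*A))
B(-1) + Y(q, -60) = (84 - 1) + (154 - 60)/(2*(10 + 6)) = 83 + (1/2)*94/16 = 83 + (1/2)*(1/16)*94 = 83 + 47/16 = 1375/16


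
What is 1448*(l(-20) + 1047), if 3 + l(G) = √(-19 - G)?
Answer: 1513160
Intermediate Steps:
l(G) = -3 + √(-19 - G)
1448*(l(-20) + 1047) = 1448*((-3 + √(-19 - 1*(-20))) + 1047) = 1448*((-3 + √(-19 + 20)) + 1047) = 1448*((-3 + √1) + 1047) = 1448*((-3 + 1) + 1047) = 1448*(-2 + 1047) = 1448*1045 = 1513160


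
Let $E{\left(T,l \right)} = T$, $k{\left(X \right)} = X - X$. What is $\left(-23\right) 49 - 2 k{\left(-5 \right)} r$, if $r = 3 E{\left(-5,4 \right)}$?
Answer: $0$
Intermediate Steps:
$k{\left(X \right)} = 0$
$r = -15$ ($r = 3 \left(-5\right) = -15$)
$\left(-23\right) 49 - 2 k{\left(-5 \right)} r = \left(-23\right) 49 \left(-2\right) 0 \left(-15\right) = - 1127 \cdot 0 \left(-15\right) = \left(-1127\right) 0 = 0$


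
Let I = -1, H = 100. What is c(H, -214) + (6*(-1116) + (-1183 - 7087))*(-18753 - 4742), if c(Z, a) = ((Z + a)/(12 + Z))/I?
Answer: 19691065577/56 ≈ 3.5163e+8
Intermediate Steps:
c(Z, a) = -(Z + a)/(12 + Z) (c(Z, a) = ((Z + a)/(12 + Z))/(-1) = ((Z + a)/(12 + Z))*(-1) = -(Z + a)/(12 + Z))
c(H, -214) + (6*(-1116) + (-1183 - 7087))*(-18753 - 4742) = (-1*100 - 1*(-214))/(12 + 100) + (6*(-1116) + (-1183 - 7087))*(-18753 - 4742) = (-100 + 214)/112 + (-6696 - 8270)*(-23495) = (1/112)*114 - 14966*(-23495) = 57/56 + 351626170 = 19691065577/56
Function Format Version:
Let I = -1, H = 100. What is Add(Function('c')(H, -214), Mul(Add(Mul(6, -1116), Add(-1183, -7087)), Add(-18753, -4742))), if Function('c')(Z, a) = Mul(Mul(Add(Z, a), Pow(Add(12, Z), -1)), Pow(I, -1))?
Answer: Rational(19691065577, 56) ≈ 3.5163e+8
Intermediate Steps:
Function('c')(Z, a) = Mul(-1, Pow(Add(12, Z), -1), Add(Z, a)) (Function('c')(Z, a) = Mul(Mul(Add(Z, a), Pow(Add(12, Z), -1)), Pow(-1, -1)) = Mul(Mul(Pow(Add(12, Z), -1), Add(Z, a)), -1) = Mul(-1, Pow(Add(12, Z), -1), Add(Z, a)))
Add(Function('c')(H, -214), Mul(Add(Mul(6, -1116), Add(-1183, -7087)), Add(-18753, -4742))) = Add(Mul(Pow(Add(12, 100), -1), Add(Mul(-1, 100), Mul(-1, -214))), Mul(Add(Mul(6, -1116), Add(-1183, -7087)), Add(-18753, -4742))) = Add(Mul(Pow(112, -1), Add(-100, 214)), Mul(Add(-6696, -8270), -23495)) = Add(Mul(Rational(1, 112), 114), Mul(-14966, -23495)) = Add(Rational(57, 56), 351626170) = Rational(19691065577, 56)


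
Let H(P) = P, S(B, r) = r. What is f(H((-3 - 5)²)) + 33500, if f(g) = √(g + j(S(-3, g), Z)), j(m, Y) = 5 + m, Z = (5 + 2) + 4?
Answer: 33500 + √133 ≈ 33512.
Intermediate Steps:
Z = 11 (Z = 7 + 4 = 11)
f(g) = √(5 + 2*g) (f(g) = √(g + (5 + g)) = √(5 + 2*g))
f(H((-3 - 5)²)) + 33500 = √(5 + 2*(-3 - 5)²) + 33500 = √(5 + 2*(-8)²) + 33500 = √(5 + 2*64) + 33500 = √(5 + 128) + 33500 = √133 + 33500 = 33500 + √133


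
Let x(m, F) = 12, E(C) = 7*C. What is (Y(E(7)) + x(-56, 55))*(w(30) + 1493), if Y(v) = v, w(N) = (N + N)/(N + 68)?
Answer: 4464407/49 ≈ 91110.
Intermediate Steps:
w(N) = 2*N/(68 + N) (w(N) = (2*N)/(68 + N) = 2*N/(68 + N))
(Y(E(7)) + x(-56, 55))*(w(30) + 1493) = (7*7 + 12)*(2*30/(68 + 30) + 1493) = (49 + 12)*(2*30/98 + 1493) = 61*(2*30*(1/98) + 1493) = 61*(30/49 + 1493) = 61*(73187/49) = 4464407/49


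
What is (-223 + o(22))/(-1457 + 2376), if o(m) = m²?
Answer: 261/919 ≈ 0.28400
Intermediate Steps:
(-223 + o(22))/(-1457 + 2376) = (-223 + 22²)/(-1457 + 2376) = (-223 + 484)/919 = 261*(1/919) = 261/919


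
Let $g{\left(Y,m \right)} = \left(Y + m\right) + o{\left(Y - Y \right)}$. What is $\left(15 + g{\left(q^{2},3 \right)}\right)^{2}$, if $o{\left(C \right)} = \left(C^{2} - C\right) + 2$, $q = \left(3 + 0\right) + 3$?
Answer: $3136$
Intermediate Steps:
$q = 6$ ($q = 3 + 3 = 6$)
$o{\left(C \right)} = 2 + C^{2} - C$
$g{\left(Y,m \right)} = 2 + Y + m$ ($g{\left(Y,m \right)} = \left(Y + m\right) + \left(2 + \left(Y - Y\right)^{2} - \left(Y - Y\right)\right) = \left(Y + m\right) + \left(2 + 0^{2} - 0\right) = \left(Y + m\right) + \left(2 + 0 + 0\right) = \left(Y + m\right) + 2 = 2 + Y + m$)
$\left(15 + g{\left(q^{2},3 \right)}\right)^{2} = \left(15 + \left(2 + 6^{2} + 3\right)\right)^{2} = \left(15 + \left(2 + 36 + 3\right)\right)^{2} = \left(15 + 41\right)^{2} = 56^{2} = 3136$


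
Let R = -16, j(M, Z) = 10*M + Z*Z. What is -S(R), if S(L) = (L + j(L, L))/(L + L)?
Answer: 5/2 ≈ 2.5000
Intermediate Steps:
j(M, Z) = Z**2 + 10*M (j(M, Z) = 10*M + Z**2 = Z**2 + 10*M)
S(L) = (L**2 + 11*L)/(2*L) (S(L) = (L + (L**2 + 10*L))/(L + L) = (L**2 + 11*L)/((2*L)) = (L**2 + 11*L)*(1/(2*L)) = (L**2 + 11*L)/(2*L))
-S(R) = -(11/2 + (1/2)*(-16)) = -(11/2 - 8) = -1*(-5/2) = 5/2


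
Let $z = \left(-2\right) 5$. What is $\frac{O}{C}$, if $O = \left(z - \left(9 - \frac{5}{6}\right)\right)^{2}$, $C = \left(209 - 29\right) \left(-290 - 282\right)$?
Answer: $- \frac{11881}{3706560} \approx -0.0032054$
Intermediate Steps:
$C = -102960$ ($C = 180 \left(-572\right) = -102960$)
$z = -10$
$O = \frac{11881}{36}$ ($O = \left(-10 - \left(9 - \frac{5}{6}\right)\right)^{2} = \left(-10 + \left(\left(-4 + 5 \cdot \frac{1}{6}\right) - 5\right)\right)^{2} = \left(-10 + \left(\left(-4 + \frac{5}{6}\right) - 5\right)\right)^{2} = \left(-10 - \frac{49}{6}\right)^{2} = \left(- \frac{109}{6}\right)^{2} = \frac{11881}{36} \approx 330.03$)
$\frac{O}{C} = \frac{11881}{36 \left(-102960\right)} = \frac{11881}{36} \left(- \frac{1}{102960}\right) = - \frac{11881}{3706560}$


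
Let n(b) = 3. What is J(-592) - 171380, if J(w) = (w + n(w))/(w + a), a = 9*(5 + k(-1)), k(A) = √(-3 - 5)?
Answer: -51389170477/299857 + 10602*I*√2/299857 ≈ -1.7138e+5 + 0.050002*I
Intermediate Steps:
k(A) = 2*I*√2 (k(A) = √(-8) = 2*I*√2)
a = 45 + 18*I*√2 (a = 9*(5 + 2*I*√2) = 45 + 18*I*√2 ≈ 45.0 + 25.456*I)
J(w) = (3 + w)/(45 + w + 18*I*√2) (J(w) = (w + 3)/(w + (45 + 18*I*√2)) = (3 + w)/(45 + w + 18*I*√2))
J(-592) - 171380 = (3 - 592)/(45 - 592 + 18*I*√2) - 171380 = -589/(-547 + 18*I*√2) - 171380 = -171380 - 589/(-547 + 18*I*√2)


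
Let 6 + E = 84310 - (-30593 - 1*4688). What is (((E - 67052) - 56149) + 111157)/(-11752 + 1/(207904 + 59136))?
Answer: -9572582880/1046084693 ≈ -9.1509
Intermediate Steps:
E = 119585 (E = -6 + (84310 - (-30593 - 1*4688)) = -6 + (84310 - (-30593 - 4688)) = -6 + (84310 - 1*(-35281)) = -6 + (84310 + 35281) = -6 + 119591 = 119585)
(((E - 67052) - 56149) + 111157)/(-11752 + 1/(207904 + 59136)) = (((119585 - 67052) - 56149) + 111157)/(-11752 + 1/(207904 + 59136)) = ((52533 - 56149) + 111157)/(-11752 + 1/267040) = (-3616 + 111157)/(-11752 + 1/267040) = 107541/(-3138254079/267040) = 107541*(-267040/3138254079) = -9572582880/1046084693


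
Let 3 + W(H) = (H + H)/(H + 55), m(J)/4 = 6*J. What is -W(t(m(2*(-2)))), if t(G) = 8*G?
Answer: 603/713 ≈ 0.84572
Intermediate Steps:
m(J) = 24*J (m(J) = 4*(6*J) = 24*J)
W(H) = -3 + 2*H/(55 + H) (W(H) = -3 + (H + H)/(H + 55) = -3 + (2*H)/(55 + H) = -3 + 2*H/(55 + H))
-W(t(m(2*(-2)))) = -(-165 - 8*24*(2*(-2)))/(55 + 8*(24*(2*(-2)))) = -(-165 - 8*24*(-4))/(55 + 8*(24*(-4))) = -(-165 - 8*(-96))/(55 + 8*(-96)) = -(-165 - 1*(-768))/(55 - 768) = -(-165 + 768)/(-713) = -(-1)*603/713 = -1*(-603/713) = 603/713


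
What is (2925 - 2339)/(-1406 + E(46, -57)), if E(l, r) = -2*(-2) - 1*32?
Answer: -293/717 ≈ -0.40865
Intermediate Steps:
E(l, r) = -28 (E(l, r) = 4 - 32 = -28)
(2925 - 2339)/(-1406 + E(46, -57)) = (2925 - 2339)/(-1406 - 28) = 586/(-1434) = 586*(-1/1434) = -293/717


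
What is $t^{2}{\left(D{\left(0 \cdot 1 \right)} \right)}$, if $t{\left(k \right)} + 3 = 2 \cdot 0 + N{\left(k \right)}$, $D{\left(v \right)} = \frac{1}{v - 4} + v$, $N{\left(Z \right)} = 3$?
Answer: $0$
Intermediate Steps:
$D{\left(v \right)} = v + \frac{1}{-4 + v}$ ($D{\left(v \right)} = \frac{1}{-4 + v} + v = v + \frac{1}{-4 + v}$)
$t{\left(k \right)} = 0$ ($t{\left(k \right)} = -3 + \left(2 \cdot 0 + 3\right) = -3 + \left(0 + 3\right) = -3 + 3 = 0$)
$t^{2}{\left(D{\left(0 \cdot 1 \right)} \right)} = 0^{2} = 0$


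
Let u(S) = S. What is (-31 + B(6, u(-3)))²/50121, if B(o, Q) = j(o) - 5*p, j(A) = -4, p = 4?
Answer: 3025/50121 ≈ 0.060354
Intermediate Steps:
B(o, Q) = -24 (B(o, Q) = -4 - 5*4 = -4 - 20 = -24)
(-31 + B(6, u(-3)))²/50121 = (-31 - 24)²/50121 = (-55)²*(1/50121) = 3025*(1/50121) = 3025/50121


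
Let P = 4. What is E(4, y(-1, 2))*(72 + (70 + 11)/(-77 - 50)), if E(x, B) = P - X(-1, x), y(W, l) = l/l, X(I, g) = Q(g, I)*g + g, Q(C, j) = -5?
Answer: 181260/127 ≈ 1427.2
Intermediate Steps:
X(I, g) = -4*g (X(I, g) = -5*g + g = -4*g)
y(W, l) = 1
E(x, B) = 4 + 4*x (E(x, B) = 4 - (-4)*x = 4 + 4*x)
E(4, y(-1, 2))*(72 + (70 + 11)/(-77 - 50)) = (4 + 4*4)*(72 + (70 + 11)/(-77 - 50)) = (4 + 16)*(72 + 81/(-127)) = 20*(72 + 81*(-1/127)) = 20*(72 - 81/127) = 20*(9063/127) = 181260/127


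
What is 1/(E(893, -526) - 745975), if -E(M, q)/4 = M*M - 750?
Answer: -1/3932771 ≈ -2.5427e-7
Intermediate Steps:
E(M, q) = 3000 - 4*M² (E(M, q) = -4*(M*M - 750) = -4*(M² - 750) = -4*(-750 + M²) = 3000 - 4*M²)
1/(E(893, -526) - 745975) = 1/((3000 - 4*893²) - 745975) = 1/((3000 - 4*797449) - 745975) = 1/((3000 - 3189796) - 745975) = 1/(-3186796 - 745975) = 1/(-3932771) = -1/3932771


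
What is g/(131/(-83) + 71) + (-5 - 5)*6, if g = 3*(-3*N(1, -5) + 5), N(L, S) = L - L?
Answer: -344475/5762 ≈ -59.784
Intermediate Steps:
N(L, S) = 0
g = 15 (g = 3*(-3*0 + 5) = 3*(0 + 5) = 3*5 = 15)
g/(131/(-83) + 71) + (-5 - 5)*6 = 15/(131/(-83) + 71) + (-5 - 5)*6 = 15/(131*(-1/83) + 71) - 10*6 = 15/(-131/83 + 71) - 60 = 15/(5762/83) - 60 = (83/5762)*15 - 60 = 1245/5762 - 60 = -344475/5762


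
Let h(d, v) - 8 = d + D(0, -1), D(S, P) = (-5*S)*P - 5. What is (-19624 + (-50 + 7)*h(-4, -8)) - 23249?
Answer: -42830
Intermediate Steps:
D(S, P) = -5 - 5*P*S (D(S, P) = -5*P*S - 5 = -5 - 5*P*S)
h(d, v) = 3 + d (h(d, v) = 8 + (d + (-5 - 5*(-1)*0)) = 8 + (d + (-5 + 0)) = 8 + (d - 5) = 8 + (-5 + d) = 3 + d)
(-19624 + (-50 + 7)*h(-4, -8)) - 23249 = (-19624 + (-50 + 7)*(3 - 4)) - 23249 = (-19624 - 43*(-1)) - 23249 = (-19624 + 43) - 23249 = -19581 - 23249 = -42830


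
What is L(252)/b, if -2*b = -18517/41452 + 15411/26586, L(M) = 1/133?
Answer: -52478232/463992065 ≈ -0.11310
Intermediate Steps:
L(M) = 1/133
b = -24420635/367347624 (b = -(-18517/41452 + 15411/26586)/2 = -(-18517*1/41452 + 15411*(1/26586))/2 = -(-18517/41452 + 5137/8862)/2 = -½*24420635/183673812 = -24420635/367347624 ≈ -0.066478)
L(252)/b = 1/(133*(-24420635/367347624)) = (1/133)*(-367347624/24420635) = -52478232/463992065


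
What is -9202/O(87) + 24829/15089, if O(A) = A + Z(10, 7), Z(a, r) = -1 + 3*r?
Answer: -1272825/15089 ≈ -84.354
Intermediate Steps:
O(A) = 20 + A (O(A) = A + (-1 + 3*7) = A + (-1 + 21) = A + 20 = 20 + A)
-9202/O(87) + 24829/15089 = -9202/(20 + 87) + 24829/15089 = -9202/107 + 24829*(1/15089) = -9202*1/107 + 24829/15089 = -86 + 24829/15089 = -1272825/15089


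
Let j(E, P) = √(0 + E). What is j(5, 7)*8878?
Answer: 8878*√5 ≈ 19852.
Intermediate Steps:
j(E, P) = √E
j(5, 7)*8878 = √5*8878 = 8878*√5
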